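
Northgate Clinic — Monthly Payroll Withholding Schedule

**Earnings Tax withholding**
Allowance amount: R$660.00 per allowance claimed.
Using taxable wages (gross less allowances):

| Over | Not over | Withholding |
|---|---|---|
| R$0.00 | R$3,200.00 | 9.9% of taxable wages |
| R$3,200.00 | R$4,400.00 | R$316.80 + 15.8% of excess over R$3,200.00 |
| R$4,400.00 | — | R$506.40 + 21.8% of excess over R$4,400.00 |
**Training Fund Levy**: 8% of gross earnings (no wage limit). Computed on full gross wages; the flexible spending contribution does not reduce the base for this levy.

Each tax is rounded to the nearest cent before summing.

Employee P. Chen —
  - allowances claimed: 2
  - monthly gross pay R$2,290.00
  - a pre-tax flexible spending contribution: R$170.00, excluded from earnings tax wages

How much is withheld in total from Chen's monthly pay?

R$262.40

Earnings Tax: taxable = R$2,290.00 − R$170.00 − 2×R$660.00 = R$800.00
  9.9% × R$800.00 = R$79.20
Training Fund Levy: 8% × R$2,290.00 = R$183.20
Total: R$79.20 + R$183.20 = R$262.40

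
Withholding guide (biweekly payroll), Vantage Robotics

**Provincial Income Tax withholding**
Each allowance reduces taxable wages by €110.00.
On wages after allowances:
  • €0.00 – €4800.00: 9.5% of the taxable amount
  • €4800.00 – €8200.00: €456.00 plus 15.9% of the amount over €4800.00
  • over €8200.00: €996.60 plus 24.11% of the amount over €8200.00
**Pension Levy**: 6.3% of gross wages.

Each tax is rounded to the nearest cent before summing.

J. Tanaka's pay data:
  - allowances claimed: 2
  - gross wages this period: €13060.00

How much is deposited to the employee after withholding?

€10121.92

Provincial Income Tax: taxable = €13060.00 − 2×€110.00 = €12840.00
  €996.60 + 24.11% × (€12840.00 − €8200.00) = €996.60 + 24.11% × €4640.00 = €2115.30
Pension Levy: 6.3% × €13060.00 = €822.78
Total withheld: €2115.30 + €822.78 = €2938.08
Net pay: €13060.00 − €2938.08 = €10121.92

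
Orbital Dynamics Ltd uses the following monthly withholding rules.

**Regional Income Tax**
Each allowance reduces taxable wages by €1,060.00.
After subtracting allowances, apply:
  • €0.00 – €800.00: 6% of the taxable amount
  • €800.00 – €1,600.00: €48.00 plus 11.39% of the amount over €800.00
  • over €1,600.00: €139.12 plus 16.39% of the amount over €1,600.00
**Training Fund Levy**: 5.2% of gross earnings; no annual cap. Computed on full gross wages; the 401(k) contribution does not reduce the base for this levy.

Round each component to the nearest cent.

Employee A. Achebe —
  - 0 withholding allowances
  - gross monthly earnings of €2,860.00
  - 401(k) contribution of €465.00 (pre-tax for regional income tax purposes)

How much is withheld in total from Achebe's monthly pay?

Regional Income Tax: taxable = €2,860.00 − €465.00 = €2,395.00
  €139.12 + 16.39% × (€2,395.00 − €1,600.00) = €139.12 + 16.39% × €795.00 = €269.42
Training Fund Levy: 5.2% × €2,860.00 = €148.72
Total: €269.42 + €148.72 = €418.14

€418.14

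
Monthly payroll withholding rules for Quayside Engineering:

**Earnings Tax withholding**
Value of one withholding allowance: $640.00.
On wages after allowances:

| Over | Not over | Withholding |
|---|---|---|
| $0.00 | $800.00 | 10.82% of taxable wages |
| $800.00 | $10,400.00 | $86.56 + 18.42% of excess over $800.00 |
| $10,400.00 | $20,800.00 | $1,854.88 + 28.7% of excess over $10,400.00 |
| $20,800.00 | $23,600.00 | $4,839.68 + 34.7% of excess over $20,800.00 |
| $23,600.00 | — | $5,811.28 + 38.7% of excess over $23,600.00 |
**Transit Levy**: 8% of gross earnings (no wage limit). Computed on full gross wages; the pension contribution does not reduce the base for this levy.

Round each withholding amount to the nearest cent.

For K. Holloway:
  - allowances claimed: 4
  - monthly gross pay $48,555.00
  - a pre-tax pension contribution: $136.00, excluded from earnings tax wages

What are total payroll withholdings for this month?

Earnings Tax: taxable = $48,555.00 − $136.00 − 4×$640.00 = $45,859.00
  $5,811.28 + 38.7% × ($45,859.00 − $23,600.00) = $5,811.28 + 38.7% × $22,259.00 = $14,425.51
Transit Levy: 8% × $48,555.00 = $3,884.40
Total: $14,425.51 + $3,884.40 = $18,309.91

$18,309.91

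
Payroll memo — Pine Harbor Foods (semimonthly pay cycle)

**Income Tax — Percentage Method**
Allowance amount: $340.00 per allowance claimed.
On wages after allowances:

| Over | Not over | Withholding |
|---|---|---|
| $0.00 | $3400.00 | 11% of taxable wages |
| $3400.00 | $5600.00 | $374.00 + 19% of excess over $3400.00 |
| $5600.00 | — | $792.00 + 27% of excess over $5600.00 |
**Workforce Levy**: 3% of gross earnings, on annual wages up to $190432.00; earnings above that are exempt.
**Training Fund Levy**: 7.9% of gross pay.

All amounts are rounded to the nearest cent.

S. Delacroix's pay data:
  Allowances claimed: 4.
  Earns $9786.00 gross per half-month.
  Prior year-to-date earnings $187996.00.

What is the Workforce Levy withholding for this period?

$73.08

Workforce Levy: cap $190432.00 − YTD $187996.00 = $2436.00 subject; 3% × $2436.00 = $73.08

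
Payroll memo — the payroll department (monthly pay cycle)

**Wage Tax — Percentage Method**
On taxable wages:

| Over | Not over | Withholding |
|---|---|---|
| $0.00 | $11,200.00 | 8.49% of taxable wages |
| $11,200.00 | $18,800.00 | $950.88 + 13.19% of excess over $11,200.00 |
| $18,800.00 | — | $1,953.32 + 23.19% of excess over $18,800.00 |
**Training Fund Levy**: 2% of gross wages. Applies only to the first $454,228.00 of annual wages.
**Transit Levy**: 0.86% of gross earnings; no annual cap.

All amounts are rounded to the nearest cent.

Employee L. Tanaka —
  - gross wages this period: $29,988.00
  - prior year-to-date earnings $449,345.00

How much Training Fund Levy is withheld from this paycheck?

$97.66

Training Fund Levy: cap $454,228.00 − YTD $449,345.00 = $4,883.00 subject; 2% × $4,883.00 = $97.66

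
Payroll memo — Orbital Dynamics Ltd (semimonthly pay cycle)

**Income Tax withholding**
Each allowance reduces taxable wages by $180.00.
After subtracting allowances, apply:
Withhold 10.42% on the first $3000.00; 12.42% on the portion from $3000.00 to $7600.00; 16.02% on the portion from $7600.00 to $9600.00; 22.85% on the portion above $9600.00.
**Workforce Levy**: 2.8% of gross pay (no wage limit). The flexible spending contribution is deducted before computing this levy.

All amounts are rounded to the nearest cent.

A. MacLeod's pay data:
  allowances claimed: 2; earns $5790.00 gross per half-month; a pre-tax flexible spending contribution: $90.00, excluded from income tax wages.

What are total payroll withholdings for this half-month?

Income Tax: taxable = $5790.00 − $90.00 − 2×$180.00 = $5340.00
  $312.60 + 12.42% × ($5340.00 − $3000.00) = $312.60 + 12.42% × $2340.00 = $603.23
Workforce Levy: 2.8% × $5700.00 = $159.60
Total: $603.23 + $159.60 = $762.83

$762.83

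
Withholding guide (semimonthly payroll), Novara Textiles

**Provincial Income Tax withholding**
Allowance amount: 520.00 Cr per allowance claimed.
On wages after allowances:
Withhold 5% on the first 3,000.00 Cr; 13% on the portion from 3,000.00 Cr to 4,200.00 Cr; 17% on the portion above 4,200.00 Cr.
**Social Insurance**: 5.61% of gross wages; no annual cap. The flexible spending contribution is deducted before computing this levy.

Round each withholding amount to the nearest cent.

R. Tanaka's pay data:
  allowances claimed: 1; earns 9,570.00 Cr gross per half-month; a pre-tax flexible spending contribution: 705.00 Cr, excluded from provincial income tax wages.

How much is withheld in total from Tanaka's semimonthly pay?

Provincial Income Tax: taxable = 9,570.00 Cr − 705.00 Cr − 1×520.00 Cr = 8,345.00 Cr
  306.00 Cr + 17% × (8,345.00 Cr − 4,200.00 Cr) = 306.00 Cr + 17% × 4,145.00 Cr = 1,010.65 Cr
Social Insurance: 5.61% × 8,865.00 Cr = 497.33 Cr
Total: 1,010.65 Cr + 497.33 Cr = 1,507.98 Cr

1,507.98 Cr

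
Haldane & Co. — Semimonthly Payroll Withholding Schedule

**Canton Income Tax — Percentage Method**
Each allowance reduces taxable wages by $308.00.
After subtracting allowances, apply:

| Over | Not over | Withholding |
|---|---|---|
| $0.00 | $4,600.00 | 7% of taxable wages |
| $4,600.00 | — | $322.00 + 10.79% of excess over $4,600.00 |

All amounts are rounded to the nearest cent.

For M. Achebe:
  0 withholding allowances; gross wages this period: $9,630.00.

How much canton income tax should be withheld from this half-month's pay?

Canton Income Tax: taxable = $9,630.00
  $322.00 + 10.79% × ($9,630.00 − $4,600.00) = $322.00 + 10.79% × $5,030.00 = $864.74

$864.74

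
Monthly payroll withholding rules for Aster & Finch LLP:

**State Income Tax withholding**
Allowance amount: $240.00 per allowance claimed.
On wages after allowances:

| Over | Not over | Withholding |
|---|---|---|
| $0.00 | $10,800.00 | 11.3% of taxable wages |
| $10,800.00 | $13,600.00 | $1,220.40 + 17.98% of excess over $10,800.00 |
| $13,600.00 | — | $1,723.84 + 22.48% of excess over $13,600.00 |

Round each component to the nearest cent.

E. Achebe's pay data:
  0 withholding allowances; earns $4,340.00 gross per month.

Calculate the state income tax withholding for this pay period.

$490.42

State Income Tax: taxable = $4,340.00
  11.3% × $4,340.00 = $490.42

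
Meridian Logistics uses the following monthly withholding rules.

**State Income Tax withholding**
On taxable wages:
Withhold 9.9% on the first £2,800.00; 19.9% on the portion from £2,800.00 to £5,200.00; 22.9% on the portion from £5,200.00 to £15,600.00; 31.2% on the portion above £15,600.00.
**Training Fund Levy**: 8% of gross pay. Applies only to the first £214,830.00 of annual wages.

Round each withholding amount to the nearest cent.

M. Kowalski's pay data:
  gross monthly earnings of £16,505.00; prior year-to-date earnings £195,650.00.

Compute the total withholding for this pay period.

State Income Tax: taxable = £16,505.00
  £3,136.40 + 31.2% × (£16,505.00 − £15,600.00) = £3,136.40 + 31.2% × £905.00 = £3,418.76
Training Fund Levy: 8% × £16,505.00 = £1,320.40
Total: £3,418.76 + £1,320.40 = £4,739.16

£4,739.16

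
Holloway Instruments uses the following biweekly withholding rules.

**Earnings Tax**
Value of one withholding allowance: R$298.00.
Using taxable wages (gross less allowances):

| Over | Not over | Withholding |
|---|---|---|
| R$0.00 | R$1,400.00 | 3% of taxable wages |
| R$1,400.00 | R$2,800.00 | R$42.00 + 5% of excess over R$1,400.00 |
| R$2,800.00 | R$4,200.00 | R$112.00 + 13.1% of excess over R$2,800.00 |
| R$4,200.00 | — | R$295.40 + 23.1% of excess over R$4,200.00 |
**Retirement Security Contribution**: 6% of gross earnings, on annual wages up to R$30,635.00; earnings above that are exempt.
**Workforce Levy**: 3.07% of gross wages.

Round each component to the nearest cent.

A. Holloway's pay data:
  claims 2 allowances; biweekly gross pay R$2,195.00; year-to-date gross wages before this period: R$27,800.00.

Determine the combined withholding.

R$251.04

Earnings Tax: taxable = R$2,195.00 − 2×R$298.00 = R$1,599.00
  R$42.00 + 5% × (R$1,599.00 − R$1,400.00) = R$42.00 + 5% × R$199.00 = R$51.95
Retirement Security Contribution: 6% × R$2,195.00 = R$131.70
Workforce Levy: 3.07% × R$2,195.00 = R$67.39
Total: R$51.95 + R$131.70 + R$67.39 = R$251.04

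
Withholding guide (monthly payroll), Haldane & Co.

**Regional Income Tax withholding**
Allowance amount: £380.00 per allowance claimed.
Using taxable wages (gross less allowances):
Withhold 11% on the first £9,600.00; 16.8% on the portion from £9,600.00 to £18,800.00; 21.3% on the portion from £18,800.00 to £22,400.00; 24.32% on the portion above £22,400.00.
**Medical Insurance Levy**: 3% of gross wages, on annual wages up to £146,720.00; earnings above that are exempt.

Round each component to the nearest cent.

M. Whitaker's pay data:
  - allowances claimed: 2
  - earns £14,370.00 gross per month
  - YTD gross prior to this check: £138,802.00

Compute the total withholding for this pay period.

£1,967.22

Regional Income Tax: taxable = £14,370.00 − 2×£380.00 = £13,610.00
  £1,056.00 + 16.8% × (£13,610.00 − £9,600.00) = £1,056.00 + 16.8% × £4,010.00 = £1,729.68
Medical Insurance Levy: cap £146,720.00 − YTD £138,802.00 = £7,918.00 subject; 3% × £7,918.00 = £237.54
Total: £1,729.68 + £237.54 = £1,967.22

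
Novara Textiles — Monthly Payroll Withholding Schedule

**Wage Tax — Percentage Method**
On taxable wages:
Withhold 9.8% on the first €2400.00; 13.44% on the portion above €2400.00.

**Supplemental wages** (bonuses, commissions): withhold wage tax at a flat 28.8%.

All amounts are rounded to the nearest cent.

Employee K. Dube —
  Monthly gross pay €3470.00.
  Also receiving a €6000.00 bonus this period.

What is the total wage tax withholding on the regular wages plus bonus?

Wage Tax: taxable = €3470.00
  €235.20 + 13.44% × (€3470.00 − €2400.00) = €235.20 + 13.44% × €1070.00 = €379.01
Supplemental (28.8% flat on bonus): 28.8% × €6000.00 = €1728.00
Total wage tax: €379.01 + €1728.00 = €2107.01

€2107.01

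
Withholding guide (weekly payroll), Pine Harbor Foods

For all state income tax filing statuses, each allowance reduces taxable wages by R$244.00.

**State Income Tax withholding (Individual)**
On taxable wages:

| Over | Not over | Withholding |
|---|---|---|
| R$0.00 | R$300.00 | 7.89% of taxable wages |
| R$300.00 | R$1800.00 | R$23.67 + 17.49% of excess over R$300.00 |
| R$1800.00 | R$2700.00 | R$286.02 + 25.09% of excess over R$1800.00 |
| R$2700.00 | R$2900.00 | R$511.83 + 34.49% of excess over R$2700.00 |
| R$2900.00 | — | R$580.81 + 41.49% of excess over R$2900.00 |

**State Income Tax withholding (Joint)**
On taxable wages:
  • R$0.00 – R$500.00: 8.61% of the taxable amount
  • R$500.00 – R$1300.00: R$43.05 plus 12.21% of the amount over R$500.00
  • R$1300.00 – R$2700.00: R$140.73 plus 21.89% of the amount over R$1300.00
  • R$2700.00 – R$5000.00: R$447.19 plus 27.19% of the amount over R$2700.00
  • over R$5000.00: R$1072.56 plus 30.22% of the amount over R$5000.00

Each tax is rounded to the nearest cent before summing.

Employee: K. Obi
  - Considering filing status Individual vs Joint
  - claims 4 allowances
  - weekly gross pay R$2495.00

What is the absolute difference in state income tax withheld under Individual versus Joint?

R$48.20

State Income Tax (Individual): taxable = R$2495.00 − 4×R$244.00 = R$1519.00
  R$23.67 + 17.49% × (R$1519.00 − R$300.00) = R$23.67 + 17.49% × R$1219.00 = R$236.87
State Income Tax (Joint): taxable = R$2495.00 − 4×R$244.00 = R$1519.00
  R$140.73 + 21.89% × (R$1519.00 − R$1300.00) = R$140.73 + 21.89% × R$219.00 = R$188.67
Difference: |R$236.87 − R$188.67| = R$48.20 (higher under Individual)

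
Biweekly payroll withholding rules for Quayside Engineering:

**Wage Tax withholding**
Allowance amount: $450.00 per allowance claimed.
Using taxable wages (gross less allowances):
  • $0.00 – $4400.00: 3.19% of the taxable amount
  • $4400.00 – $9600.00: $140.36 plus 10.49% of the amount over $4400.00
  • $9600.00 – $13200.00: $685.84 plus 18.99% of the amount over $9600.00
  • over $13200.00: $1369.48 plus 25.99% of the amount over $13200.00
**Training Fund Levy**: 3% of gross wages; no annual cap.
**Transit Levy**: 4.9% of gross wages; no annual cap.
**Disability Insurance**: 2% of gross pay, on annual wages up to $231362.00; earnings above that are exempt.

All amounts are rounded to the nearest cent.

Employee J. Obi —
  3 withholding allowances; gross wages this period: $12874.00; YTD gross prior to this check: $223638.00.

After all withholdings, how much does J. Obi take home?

Wage Tax: taxable = $12874.00 − 3×$450.00 = $11524.00
  $685.84 + 18.99% × ($11524.00 − $9600.00) = $685.84 + 18.99% × $1924.00 = $1051.21
Training Fund Levy: 3% × $12874.00 = $386.22
Transit Levy: 4.9% × $12874.00 = $630.83
Disability Insurance: cap $231362.00 − YTD $223638.00 = $7724.00 subject; 2% × $7724.00 = $154.48
Total withheld: $1051.21 + $386.22 + $630.83 + $154.48 = $2222.74
Net pay: $12874.00 − $2222.74 = $10651.26

$10651.26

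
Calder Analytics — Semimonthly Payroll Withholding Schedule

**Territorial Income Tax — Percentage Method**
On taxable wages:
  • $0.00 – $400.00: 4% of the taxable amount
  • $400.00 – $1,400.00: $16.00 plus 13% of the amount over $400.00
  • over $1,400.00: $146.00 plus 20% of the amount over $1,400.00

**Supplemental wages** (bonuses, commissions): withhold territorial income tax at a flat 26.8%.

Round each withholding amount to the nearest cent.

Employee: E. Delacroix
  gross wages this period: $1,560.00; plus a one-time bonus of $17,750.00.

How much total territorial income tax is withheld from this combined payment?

$4,935.00

Territorial Income Tax: taxable = $1,560.00
  $146.00 + 20% × ($1,560.00 − $1,400.00) = $146.00 + 20% × $160.00 = $178.00
Supplemental (26.8% flat on bonus): 26.8% × $17,750.00 = $4,757.00
Total territorial income tax: $178.00 + $4,757.00 = $4,935.00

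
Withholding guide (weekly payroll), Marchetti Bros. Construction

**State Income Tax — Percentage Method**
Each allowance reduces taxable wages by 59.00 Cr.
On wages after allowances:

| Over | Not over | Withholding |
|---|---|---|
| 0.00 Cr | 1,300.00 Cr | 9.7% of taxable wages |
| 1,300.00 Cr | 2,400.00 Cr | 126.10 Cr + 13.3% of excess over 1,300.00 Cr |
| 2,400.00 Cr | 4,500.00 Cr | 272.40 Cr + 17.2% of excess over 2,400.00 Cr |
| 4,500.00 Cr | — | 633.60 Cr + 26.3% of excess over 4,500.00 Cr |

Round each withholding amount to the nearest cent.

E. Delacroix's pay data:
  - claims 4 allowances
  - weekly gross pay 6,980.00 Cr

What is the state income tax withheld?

1,223.77 Cr

State Income Tax: taxable = 6,980.00 Cr − 4×59.00 Cr = 6,744.00 Cr
  633.60 Cr + 26.3% × (6,744.00 Cr − 4,500.00 Cr) = 633.60 Cr + 26.3% × 2,244.00 Cr = 1,223.77 Cr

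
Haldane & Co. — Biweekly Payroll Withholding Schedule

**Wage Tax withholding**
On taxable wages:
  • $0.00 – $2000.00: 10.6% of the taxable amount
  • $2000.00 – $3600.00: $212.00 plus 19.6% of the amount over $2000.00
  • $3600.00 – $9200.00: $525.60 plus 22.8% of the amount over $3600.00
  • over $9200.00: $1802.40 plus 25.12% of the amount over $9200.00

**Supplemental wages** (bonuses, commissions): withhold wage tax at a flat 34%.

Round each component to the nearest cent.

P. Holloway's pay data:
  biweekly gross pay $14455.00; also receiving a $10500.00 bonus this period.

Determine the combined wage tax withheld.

$6692.46

Wage Tax: taxable = $14455.00
  $1802.40 + 25.12% × ($14455.00 − $9200.00) = $1802.40 + 25.12% × $5255.00 = $3122.46
Supplemental (34% flat on bonus): 34% × $10500.00 = $3570.00
Total wage tax: $3122.46 + $3570.00 = $6692.46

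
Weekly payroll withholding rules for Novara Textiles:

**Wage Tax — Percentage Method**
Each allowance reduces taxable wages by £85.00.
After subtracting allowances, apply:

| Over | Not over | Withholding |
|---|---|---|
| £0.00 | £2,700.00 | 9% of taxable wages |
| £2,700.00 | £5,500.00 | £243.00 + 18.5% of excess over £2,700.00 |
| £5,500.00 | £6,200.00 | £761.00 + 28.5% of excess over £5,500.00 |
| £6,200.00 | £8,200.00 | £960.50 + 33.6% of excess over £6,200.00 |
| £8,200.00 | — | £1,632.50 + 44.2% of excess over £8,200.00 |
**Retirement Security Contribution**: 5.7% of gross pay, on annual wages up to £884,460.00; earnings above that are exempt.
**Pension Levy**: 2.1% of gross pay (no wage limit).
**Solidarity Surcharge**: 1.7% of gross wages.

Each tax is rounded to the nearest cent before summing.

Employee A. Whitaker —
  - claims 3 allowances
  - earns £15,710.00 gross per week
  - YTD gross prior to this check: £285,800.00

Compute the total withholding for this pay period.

Wage Tax: taxable = £15,710.00 − 3×£85.00 = £15,455.00
  £1,632.50 + 44.2% × (£15,455.00 − £8,200.00) = £1,632.50 + 44.2% × £7,255.00 = £4,839.21
Retirement Security Contribution: 5.7% × £15,710.00 = £895.47
Pension Levy: 2.1% × £15,710.00 = £329.91
Solidarity Surcharge: 1.7% × £15,710.00 = £267.07
Total: £4,839.21 + £895.47 + £329.91 + £267.07 = £6,331.66

£6,331.66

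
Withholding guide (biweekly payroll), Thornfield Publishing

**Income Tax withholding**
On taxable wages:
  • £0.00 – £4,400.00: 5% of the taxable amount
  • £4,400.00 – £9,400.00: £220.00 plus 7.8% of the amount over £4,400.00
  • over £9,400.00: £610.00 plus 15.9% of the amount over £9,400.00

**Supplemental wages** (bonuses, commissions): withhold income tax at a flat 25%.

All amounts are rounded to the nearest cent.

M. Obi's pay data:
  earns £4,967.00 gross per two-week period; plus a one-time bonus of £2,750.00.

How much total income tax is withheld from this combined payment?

£951.73

Income Tax: taxable = £4,967.00
  £220.00 + 7.8% × (£4,967.00 − £4,400.00) = £220.00 + 7.8% × £567.00 = £264.23
Supplemental (25% flat on bonus): 25% × £2,750.00 = £687.50
Total income tax: £264.23 + £687.50 = £951.73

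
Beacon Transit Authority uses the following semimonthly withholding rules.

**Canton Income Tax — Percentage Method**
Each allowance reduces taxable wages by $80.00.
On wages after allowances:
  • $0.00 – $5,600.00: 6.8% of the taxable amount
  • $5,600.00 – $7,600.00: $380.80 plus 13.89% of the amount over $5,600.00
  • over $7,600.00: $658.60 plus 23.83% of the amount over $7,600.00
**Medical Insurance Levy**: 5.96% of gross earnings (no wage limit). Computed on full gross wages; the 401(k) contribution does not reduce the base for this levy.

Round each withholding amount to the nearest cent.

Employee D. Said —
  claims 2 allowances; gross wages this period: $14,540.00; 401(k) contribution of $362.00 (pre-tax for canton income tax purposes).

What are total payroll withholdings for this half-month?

$3,054.59

Canton Income Tax: taxable = $14,540.00 − $362.00 − 2×$80.00 = $14,018.00
  $658.60 + 23.83% × ($14,018.00 − $7,600.00) = $658.60 + 23.83% × $6,418.00 = $2,188.01
Medical Insurance Levy: 5.96% × $14,540.00 = $866.58
Total: $2,188.01 + $866.58 = $3,054.59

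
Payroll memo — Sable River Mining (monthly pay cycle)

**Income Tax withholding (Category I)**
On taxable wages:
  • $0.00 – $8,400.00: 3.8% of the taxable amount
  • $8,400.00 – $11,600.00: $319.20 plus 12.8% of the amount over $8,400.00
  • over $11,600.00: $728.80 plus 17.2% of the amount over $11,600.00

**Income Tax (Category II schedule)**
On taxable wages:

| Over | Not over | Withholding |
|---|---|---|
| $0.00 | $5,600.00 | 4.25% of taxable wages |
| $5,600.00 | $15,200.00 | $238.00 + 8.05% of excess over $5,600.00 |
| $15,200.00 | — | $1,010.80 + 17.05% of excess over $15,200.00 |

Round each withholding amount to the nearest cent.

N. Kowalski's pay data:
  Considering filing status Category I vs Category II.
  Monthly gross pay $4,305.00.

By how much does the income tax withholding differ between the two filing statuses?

Income Tax (Category I): taxable = $4,305.00
  3.8% × $4,305.00 = $163.59
Income Tax (Category II): taxable = $4,305.00
  4.25% × $4,305.00 = $182.96
Difference: |$163.59 − $182.96| = $19.37 (higher under Category II)

$19.37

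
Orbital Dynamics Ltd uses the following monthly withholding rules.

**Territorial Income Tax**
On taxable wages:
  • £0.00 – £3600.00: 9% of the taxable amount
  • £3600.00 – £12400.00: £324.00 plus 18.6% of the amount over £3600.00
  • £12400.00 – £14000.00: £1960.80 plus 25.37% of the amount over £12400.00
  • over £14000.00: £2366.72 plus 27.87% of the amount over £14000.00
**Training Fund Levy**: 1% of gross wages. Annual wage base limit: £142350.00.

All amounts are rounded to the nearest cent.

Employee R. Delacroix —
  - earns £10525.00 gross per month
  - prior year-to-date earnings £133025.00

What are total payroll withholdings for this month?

Territorial Income Tax: taxable = £10525.00
  £324.00 + 18.6% × (£10525.00 − £3600.00) = £324.00 + 18.6% × £6925.00 = £1612.05
Training Fund Levy: cap £142350.00 − YTD £133025.00 = £9325.00 subject; 1% × £9325.00 = £93.25
Total: £1612.05 + £93.25 = £1705.30

£1705.30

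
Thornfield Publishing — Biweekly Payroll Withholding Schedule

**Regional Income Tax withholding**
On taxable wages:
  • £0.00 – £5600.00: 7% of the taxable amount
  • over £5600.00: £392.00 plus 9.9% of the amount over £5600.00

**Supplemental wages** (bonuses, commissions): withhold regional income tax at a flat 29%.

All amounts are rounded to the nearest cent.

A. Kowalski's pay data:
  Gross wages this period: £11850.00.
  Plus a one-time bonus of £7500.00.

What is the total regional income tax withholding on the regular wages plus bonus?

Regional Income Tax: taxable = £11850.00
  £392.00 + 9.9% × (£11850.00 − £5600.00) = £392.00 + 9.9% × £6250.00 = £1010.75
Supplemental (29% flat on bonus): 29% × £7500.00 = £2175.00
Total regional income tax: £1010.75 + £2175.00 = £3185.75

£3185.75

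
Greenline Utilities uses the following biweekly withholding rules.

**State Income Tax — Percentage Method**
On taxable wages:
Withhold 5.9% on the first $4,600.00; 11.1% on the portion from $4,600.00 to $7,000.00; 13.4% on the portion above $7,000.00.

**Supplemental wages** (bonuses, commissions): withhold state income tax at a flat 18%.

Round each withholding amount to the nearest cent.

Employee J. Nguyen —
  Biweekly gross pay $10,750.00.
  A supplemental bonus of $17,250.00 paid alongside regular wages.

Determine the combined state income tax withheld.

State Income Tax: taxable = $10,750.00
  $537.80 + 13.4% × ($10,750.00 − $7,000.00) = $537.80 + 13.4% × $3,750.00 = $1,040.30
Supplemental (18% flat on bonus): 18% × $17,250.00 = $3,105.00
Total state income tax: $1,040.30 + $3,105.00 = $4,145.30

$4,145.30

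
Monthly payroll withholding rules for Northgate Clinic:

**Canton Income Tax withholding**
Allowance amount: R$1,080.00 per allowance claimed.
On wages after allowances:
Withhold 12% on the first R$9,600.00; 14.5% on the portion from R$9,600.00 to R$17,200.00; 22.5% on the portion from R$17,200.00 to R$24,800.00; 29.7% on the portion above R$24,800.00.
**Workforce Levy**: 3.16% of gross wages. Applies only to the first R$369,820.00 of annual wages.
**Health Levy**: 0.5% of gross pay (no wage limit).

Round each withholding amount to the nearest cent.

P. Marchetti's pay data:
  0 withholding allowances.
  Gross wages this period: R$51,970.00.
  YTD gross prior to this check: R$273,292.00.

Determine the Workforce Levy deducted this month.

Workforce Levy: 3.16% × R$51,970.00 = R$1,642.25

R$1,642.25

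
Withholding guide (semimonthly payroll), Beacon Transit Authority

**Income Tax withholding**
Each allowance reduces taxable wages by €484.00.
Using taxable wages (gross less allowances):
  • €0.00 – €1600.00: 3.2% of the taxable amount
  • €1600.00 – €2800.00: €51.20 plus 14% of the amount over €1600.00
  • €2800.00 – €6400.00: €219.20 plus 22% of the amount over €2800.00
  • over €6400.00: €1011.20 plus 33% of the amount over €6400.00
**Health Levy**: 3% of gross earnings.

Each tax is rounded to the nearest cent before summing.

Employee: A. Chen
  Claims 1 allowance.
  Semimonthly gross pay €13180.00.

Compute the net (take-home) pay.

Income Tax: taxable = €13180.00 − 1×€484.00 = €12696.00
  €1011.20 + 33% × (€12696.00 − €6400.00) = €1011.20 + 33% × €6296.00 = €3088.88
Health Levy: 3% × €13180.00 = €395.40
Total withheld: €3088.88 + €395.40 = €3484.28
Net pay: €13180.00 − €3484.28 = €9695.72

€9695.72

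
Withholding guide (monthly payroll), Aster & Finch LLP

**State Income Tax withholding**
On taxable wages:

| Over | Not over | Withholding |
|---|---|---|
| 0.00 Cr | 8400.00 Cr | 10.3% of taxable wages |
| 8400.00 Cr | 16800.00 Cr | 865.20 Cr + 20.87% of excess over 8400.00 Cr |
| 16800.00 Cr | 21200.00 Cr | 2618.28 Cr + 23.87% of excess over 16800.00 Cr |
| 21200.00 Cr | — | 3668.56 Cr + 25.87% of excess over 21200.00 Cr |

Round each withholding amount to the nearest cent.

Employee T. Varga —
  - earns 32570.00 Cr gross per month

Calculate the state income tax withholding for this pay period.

6609.98 Cr

State Income Tax: taxable = 32570.00 Cr
  3668.56 Cr + 25.87% × (32570.00 Cr − 21200.00 Cr) = 3668.56 Cr + 25.87% × 11370.00 Cr = 6609.98 Cr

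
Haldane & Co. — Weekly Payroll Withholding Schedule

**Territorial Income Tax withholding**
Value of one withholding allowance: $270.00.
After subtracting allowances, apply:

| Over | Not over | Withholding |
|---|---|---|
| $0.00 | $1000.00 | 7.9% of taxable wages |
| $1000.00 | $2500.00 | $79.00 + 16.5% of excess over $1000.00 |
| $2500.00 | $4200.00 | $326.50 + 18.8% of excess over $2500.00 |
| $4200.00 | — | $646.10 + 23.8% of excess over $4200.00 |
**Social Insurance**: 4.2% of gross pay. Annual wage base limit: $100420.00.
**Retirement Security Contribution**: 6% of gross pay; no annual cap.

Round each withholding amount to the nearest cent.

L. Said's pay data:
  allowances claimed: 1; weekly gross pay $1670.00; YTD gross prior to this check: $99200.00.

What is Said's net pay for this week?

$1373.56

Territorial Income Tax: taxable = $1670.00 − 1×$270.00 = $1400.00
  $79.00 + 16.5% × ($1400.00 − $1000.00) = $79.00 + 16.5% × $400.00 = $145.00
Social Insurance: cap $100420.00 − YTD $99200.00 = $1220.00 subject; 4.2% × $1220.00 = $51.24
Retirement Security Contribution: 6% × $1670.00 = $100.20
Total withheld: $145.00 + $51.24 + $100.20 = $296.44
Net pay: $1670.00 − $296.44 = $1373.56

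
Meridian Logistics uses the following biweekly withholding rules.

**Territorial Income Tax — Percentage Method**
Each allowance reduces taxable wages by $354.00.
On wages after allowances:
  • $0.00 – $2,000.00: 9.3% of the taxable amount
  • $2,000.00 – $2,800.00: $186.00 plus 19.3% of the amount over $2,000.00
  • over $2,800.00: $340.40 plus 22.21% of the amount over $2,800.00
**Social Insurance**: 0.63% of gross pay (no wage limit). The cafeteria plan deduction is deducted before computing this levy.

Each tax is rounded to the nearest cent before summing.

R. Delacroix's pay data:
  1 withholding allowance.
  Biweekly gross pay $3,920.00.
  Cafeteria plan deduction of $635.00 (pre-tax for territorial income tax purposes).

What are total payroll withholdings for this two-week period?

Territorial Income Tax: taxable = $3,920.00 − $635.00 − 1×$354.00 = $2,931.00
  $340.40 + 22.21% × ($2,931.00 − $2,800.00) = $340.40 + 22.21% × $131.00 = $369.50
Social Insurance: 0.63% × $3,285.00 = $20.70
Total: $369.50 + $20.70 = $390.20

$390.20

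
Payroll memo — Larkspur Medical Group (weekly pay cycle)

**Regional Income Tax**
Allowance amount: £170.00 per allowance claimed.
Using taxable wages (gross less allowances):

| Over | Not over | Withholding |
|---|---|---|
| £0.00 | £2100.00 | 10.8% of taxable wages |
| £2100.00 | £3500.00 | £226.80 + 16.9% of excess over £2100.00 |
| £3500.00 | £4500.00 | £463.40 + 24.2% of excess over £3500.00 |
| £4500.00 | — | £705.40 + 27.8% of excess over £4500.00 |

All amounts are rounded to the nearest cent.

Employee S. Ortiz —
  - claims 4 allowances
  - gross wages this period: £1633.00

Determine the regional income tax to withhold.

£102.92

Regional Income Tax: taxable = £1633.00 − 4×£170.00 = £953.00
  10.8% × £953.00 = £102.92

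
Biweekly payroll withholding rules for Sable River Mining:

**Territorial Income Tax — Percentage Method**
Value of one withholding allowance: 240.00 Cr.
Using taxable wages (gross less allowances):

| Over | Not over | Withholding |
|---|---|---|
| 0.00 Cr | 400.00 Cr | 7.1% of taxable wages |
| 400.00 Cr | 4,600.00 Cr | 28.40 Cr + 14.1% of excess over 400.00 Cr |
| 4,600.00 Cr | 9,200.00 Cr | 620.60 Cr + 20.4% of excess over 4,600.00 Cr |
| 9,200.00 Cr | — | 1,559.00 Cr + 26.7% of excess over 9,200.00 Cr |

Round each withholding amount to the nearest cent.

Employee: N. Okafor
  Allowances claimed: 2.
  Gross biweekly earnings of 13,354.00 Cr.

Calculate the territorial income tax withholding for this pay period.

2,539.96 Cr

Territorial Income Tax: taxable = 13,354.00 Cr − 2×240.00 Cr = 12,874.00 Cr
  1,559.00 Cr + 26.7% × (12,874.00 Cr − 9,200.00 Cr) = 1,559.00 Cr + 26.7% × 3,674.00 Cr = 2,539.96 Cr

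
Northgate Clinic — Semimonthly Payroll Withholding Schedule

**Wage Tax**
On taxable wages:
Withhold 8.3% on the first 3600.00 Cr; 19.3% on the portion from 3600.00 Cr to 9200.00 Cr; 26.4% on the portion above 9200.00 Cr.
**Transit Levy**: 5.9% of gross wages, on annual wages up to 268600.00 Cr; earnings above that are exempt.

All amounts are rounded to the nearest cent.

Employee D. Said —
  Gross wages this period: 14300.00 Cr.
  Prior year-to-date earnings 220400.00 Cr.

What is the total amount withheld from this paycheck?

3569.70 Cr

Wage Tax: taxable = 14300.00 Cr
  1379.60 Cr + 26.4% × (14300.00 Cr − 9200.00 Cr) = 1379.60 Cr + 26.4% × 5100.00 Cr = 2726.00 Cr
Transit Levy: 5.9% × 14300.00 Cr = 843.70 Cr
Total: 2726.00 Cr + 843.70 Cr = 3569.70 Cr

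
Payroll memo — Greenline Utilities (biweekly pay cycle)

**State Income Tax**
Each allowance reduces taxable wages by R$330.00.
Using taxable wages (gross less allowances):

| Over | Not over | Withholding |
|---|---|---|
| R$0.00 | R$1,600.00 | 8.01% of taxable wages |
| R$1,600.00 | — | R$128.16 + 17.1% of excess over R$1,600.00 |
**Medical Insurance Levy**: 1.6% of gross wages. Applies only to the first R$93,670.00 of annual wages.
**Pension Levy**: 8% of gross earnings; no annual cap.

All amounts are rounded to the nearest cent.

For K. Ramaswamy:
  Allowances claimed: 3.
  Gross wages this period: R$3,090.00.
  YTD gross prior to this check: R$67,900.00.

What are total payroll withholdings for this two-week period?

R$510.30

State Income Tax: taxable = R$3,090.00 − 3×R$330.00 = R$2,100.00
  R$128.16 + 17.1% × (R$2,100.00 − R$1,600.00) = R$128.16 + 17.1% × R$500.00 = R$213.66
Medical Insurance Levy: 1.6% × R$3,090.00 = R$49.44
Pension Levy: 8% × R$3,090.00 = R$247.20
Total: R$213.66 + R$49.44 + R$247.20 = R$510.30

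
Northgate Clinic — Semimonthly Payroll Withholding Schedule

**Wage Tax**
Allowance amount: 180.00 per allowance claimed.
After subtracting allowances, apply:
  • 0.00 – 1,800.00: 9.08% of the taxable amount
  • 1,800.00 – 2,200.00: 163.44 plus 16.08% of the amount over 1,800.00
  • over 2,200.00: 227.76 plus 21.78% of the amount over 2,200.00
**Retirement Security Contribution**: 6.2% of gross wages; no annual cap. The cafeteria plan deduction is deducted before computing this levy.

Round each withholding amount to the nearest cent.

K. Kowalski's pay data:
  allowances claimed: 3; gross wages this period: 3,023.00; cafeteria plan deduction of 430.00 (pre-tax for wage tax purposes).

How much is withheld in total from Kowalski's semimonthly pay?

Wage Tax: taxable = 3,023.00 − 430.00 − 3×180.00 = 2,053.00
  163.44 + 16.08% × (2,053.00 − 1,800.00) = 163.44 + 16.08% × 253.00 = 204.12
Retirement Security Contribution: 6.2% × 2,593.00 = 160.77
Total: 204.12 + 160.77 = 364.89

364.89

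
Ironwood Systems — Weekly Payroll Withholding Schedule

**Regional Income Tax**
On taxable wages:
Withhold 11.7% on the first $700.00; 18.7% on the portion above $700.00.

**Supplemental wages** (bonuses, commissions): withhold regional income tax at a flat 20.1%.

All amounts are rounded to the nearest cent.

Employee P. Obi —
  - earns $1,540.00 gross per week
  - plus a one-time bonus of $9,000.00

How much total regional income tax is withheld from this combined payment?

$2,047.98

Regional Income Tax: taxable = $1,540.00
  $81.90 + 18.7% × ($1,540.00 − $700.00) = $81.90 + 18.7% × $840.00 = $238.98
Supplemental (20.1% flat on bonus): 20.1% × $9,000.00 = $1,809.00
Total regional income tax: $238.98 + $1,809.00 = $2,047.98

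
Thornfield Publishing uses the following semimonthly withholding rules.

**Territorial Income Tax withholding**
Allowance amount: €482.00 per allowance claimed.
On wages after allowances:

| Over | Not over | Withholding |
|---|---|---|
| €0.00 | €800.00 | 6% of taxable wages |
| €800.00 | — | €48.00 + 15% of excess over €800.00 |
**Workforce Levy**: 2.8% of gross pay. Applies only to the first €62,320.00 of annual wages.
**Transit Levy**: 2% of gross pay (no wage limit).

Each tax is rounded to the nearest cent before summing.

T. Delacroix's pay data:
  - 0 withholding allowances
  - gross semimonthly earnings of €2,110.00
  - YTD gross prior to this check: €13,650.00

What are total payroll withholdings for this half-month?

Territorial Income Tax: taxable = €2,110.00
  €48.00 + 15% × (€2,110.00 − €800.00) = €48.00 + 15% × €1,310.00 = €244.50
Workforce Levy: 2.8% × €2,110.00 = €59.08
Transit Levy: 2% × €2,110.00 = €42.20
Total: €244.50 + €59.08 + €42.20 = €345.78

€345.78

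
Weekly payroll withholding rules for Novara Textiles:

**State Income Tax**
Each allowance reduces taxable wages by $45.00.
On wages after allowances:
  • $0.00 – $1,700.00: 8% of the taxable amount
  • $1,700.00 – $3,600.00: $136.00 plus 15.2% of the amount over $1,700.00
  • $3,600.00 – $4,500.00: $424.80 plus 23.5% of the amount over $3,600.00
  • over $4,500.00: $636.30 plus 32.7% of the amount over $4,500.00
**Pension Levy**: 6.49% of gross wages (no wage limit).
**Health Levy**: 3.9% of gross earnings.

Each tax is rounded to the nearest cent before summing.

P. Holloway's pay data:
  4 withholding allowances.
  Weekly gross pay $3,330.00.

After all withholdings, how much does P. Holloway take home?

$2,627.61

State Income Tax: taxable = $3,330.00 − 4×$45.00 = $3,150.00
  $136.00 + 15.2% × ($3,150.00 − $1,700.00) = $136.00 + 15.2% × $1,450.00 = $356.40
Pension Levy: 6.49% × $3,330.00 = $216.12
Health Levy: 3.9% × $3,330.00 = $129.87
Total withheld: $356.40 + $216.12 + $129.87 = $702.39
Net pay: $3,330.00 − $702.39 = $2,627.61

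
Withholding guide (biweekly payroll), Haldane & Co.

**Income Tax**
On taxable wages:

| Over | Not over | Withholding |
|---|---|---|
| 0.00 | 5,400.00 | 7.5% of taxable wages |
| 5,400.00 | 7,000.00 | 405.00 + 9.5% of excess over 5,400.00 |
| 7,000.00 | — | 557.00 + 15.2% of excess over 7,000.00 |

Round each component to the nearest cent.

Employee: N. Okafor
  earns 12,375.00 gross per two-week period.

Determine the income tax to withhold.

1,374.00

Income Tax: taxable = 12,375.00
  557.00 + 15.2% × (12,375.00 − 7,000.00) = 557.00 + 15.2% × 5,375.00 = 1,374.00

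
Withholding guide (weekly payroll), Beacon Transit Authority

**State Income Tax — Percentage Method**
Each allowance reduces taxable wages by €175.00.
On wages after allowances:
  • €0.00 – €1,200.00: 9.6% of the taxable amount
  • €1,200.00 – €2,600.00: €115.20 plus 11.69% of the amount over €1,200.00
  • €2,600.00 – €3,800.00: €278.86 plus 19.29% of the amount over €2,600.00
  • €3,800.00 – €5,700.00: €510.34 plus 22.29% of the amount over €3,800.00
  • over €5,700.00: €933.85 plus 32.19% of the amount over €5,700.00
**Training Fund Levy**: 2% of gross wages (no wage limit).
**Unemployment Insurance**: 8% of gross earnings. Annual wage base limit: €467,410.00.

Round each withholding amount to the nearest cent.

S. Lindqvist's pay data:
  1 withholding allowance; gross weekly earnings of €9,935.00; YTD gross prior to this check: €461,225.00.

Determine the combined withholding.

State Income Tax: taxable = €9,935.00 − 1×€175.00 = €9,760.00
  €933.85 + 32.19% × (€9,760.00 − €5,700.00) = €933.85 + 32.19% × €4,060.00 = €2,240.76
Training Fund Levy: 2% × €9,935.00 = €198.70
Unemployment Insurance: cap €467,410.00 − YTD €461,225.00 = €6,185.00 subject; 8% × €6,185.00 = €494.80
Total: €2,240.76 + €198.70 + €494.80 = €2,934.26

€2,934.26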